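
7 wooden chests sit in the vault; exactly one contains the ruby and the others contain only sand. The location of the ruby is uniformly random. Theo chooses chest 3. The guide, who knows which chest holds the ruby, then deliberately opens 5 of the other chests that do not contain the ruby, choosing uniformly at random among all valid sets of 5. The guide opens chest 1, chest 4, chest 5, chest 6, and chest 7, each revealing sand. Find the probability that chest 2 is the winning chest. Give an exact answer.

Apply Bayes' rule, conditioning on where the ruby actually is.
If it is in any of chests 1, 4, 5, 6, and 7 (prior 1/7 each): that chest was opened and seen not to hold the prize — ruled out; weight (1/7)·0 = 0 each.
If it is in chest 2 (prior 1/7): the guide has no choice, probability 1; weight (1/7)·1 = 1/7.
If it is in chest 3 (prior 1/7): the guide has 6 equally likely choices, so probability 1/6; weight (1/7)·(1/6) = 1/42.
The weights sum to 1/6.
So P(the ruby in chest 2 | the guide opened chest 1, chest 4, chest 5, chest 6, and chest 7) = (1/7) / (1/6) = 6/7.

6/7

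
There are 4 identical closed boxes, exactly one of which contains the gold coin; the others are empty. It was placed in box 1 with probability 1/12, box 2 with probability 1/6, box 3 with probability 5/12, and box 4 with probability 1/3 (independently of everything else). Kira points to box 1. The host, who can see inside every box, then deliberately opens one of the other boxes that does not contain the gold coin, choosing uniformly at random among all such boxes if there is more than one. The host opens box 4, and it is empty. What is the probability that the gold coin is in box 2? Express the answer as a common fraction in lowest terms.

6/23

Consider each possible location of the gold coin in turn.
If it is in box 1 (prior 1/12): the host has 3 equally likely choices, so probability 1/3; weight (1/12)·(1/3) = 1/36.
If it is in box 2 (prior 1/6): the host has 2 equally likely choices, so probability 1/2; weight (1/6)·(1/2) = 1/12.
If it is in box 3 (prior 5/12): the host has 2 equally likely choices, so probability 1/2; weight (5/12)·(1/2) = 5/24.
If it is in box 4 (prior 1/3): the host opened box 4, so this case is ruled out; weight (1/3)·0 = 0.
The weights sum to 23/72.
So P(the gold coin in box 2 | the host opened box 4) = (1/12) / (23/72) = 6/23.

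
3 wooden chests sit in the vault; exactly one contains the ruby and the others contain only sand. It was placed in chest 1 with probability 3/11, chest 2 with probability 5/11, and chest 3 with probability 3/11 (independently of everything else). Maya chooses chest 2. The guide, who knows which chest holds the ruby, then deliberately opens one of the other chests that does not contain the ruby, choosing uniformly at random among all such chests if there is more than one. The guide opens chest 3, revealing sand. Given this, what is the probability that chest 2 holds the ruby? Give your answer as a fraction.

5/11

Consider each possible location of the ruby in turn.
If it is in chest 1 (prior 3/11): the guide has no choice, probability 1; weight (3/11)·1 = 3/11.
If it is in chest 2 (prior 5/11): the guide has 2 equally likely choices, so probability 1/2; weight (5/11)·(1/2) = 5/22.
If it is in chest 3 (prior 3/11): the guide opened chest 3, so this case is ruled out; weight (3/11)·0 = 0.
The weights sum to 1/2.
So P(the ruby in chest 2 | the guide opened chest 3) = (5/22) / (1/2) = 5/11.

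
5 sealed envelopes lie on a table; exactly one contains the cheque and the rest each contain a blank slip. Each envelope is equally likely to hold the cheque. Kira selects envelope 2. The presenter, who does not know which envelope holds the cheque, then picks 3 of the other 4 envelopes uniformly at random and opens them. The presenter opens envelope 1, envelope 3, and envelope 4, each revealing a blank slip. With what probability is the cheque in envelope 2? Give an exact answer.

Condition on the true location of the cheque.
If it is in any of envelopes 1, 3, and 4 (prior 1/5 each): that envelope was opened and seen not to hold the prize — ruled out; weight (1/5)·0 = 0 each.
If it is in either of envelopes 2 and 5 (prior 1/5 each): the presenter picks exactly this set with probability 1/4 regardless, and none is the prize; weight (1/5)·(1/4) = 1/20 each.
The weights sum to 1/10.
So P(the cheque in envelope 2 | the presenter opened envelope 1, envelope 3, and envelope 4) = (1/20) / (1/10) = 1/2.

1/2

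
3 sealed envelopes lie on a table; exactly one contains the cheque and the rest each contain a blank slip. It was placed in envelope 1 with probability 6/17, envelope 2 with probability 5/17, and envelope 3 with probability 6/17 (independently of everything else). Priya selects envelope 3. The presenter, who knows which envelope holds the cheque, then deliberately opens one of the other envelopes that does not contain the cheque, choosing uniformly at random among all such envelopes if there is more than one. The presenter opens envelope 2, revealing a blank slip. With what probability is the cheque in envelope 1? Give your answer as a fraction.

Condition on the true location of the cheque.
If it is in envelope 1 (prior 6/17): the presenter has no choice, probability 1; weight (6/17)·1 = 6/17.
If it is in envelope 2 (prior 5/17): the presenter opened envelope 2, so this case is ruled out; weight (5/17)·0 = 0.
If it is in envelope 3 (prior 6/17): the presenter has 2 equally likely choices, so probability 1/2; weight (6/17)·(1/2) = 3/17.
The weights sum to 9/17.
So P(the cheque in envelope 1 | the presenter opened envelope 2) = (6/17) / (9/17) = 2/3.

2/3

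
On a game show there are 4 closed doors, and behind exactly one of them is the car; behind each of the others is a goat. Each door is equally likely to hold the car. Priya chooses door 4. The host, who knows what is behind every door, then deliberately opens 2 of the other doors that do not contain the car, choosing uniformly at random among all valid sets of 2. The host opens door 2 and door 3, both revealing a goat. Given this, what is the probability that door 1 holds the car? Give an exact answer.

Condition on the true location of the car.
If it is behind door 1 (prior 1/4): the host has no choice, probability 1; weight (1/4)·1 = 1/4.
If it is behind either of doors 2 and 3 (prior 1/4 each): that door was opened and seen not to hold the prize — ruled out; weight (1/4)·0 = 0 each.
If it is behind door 4 (prior 1/4): the host has 3 equally likely choices, so probability 1/3; weight (1/4)·(1/3) = 1/12.
The weights sum to 1/3.
So P(the car behind door 1 | the host opened door 2 and door 3) = (1/4) / (1/3) = 3/4.

3/4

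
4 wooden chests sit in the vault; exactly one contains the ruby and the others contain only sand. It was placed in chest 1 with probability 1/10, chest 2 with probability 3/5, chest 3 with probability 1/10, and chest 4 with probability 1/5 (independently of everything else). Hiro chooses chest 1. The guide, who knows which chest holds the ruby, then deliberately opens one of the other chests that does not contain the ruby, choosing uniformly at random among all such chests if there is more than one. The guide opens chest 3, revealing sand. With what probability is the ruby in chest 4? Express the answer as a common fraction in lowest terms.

3/13

Condition on the true location of the ruby.
If it is in chest 1 (prior 1/10): the guide has 3 equally likely choices, so probability 1/3; weight (1/10)·(1/3) = 1/30.
If it is in chest 2 (prior 3/5): the guide has 2 equally likely choices, so probability 1/2; weight (3/5)·(1/2) = 3/10.
If it is in chest 3 (prior 1/10): the guide opened chest 3, so this case is ruled out; weight (1/10)·0 = 0.
If it is in chest 4 (prior 1/5): the guide has 2 equally likely choices, so probability 1/2; weight (1/5)·(1/2) = 1/10.
The weights sum to 13/30.
So P(the ruby in chest 4 | the guide opened chest 3) = (1/10) / (13/30) = 3/13.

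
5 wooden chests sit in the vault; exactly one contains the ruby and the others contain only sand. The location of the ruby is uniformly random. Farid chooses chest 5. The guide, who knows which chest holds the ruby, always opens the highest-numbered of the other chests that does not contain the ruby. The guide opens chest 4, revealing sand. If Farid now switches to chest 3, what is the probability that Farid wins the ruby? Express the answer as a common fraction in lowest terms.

1/4

Apply Bayes' rule, conditioning on where the ruby actually is.
If it is in any of chests 1, 2, 3, and 5 (prior 1/5 each): chest 4 is the highest-numbered option available, probability 1; weight (1/5)·1 = 1/5 each.
If it is in chest 4 (prior 1/5): the guide opened chest 4, so this case is ruled out; weight (1/5)·0 = 0.
The weights sum to 4/5.
So P(the ruby in chest 3 | the guide opened chest 4) = (1/5) / (4/5) = 1/4.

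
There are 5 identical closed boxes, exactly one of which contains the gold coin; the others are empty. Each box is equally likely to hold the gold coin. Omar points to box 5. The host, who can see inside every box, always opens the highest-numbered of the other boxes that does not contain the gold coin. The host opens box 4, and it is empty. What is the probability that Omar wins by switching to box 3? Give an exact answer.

1/4

Apply Bayes' rule, conditioning on where the gold coin actually is.
If it is in any of boxes 1, 2, 3, and 5 (prior 1/5 each): box 4 is the highest-numbered option available, probability 1; weight (1/5)·1 = 1/5 each.
If it is in box 4 (prior 1/5): the host opened box 4, so this case is ruled out; weight (1/5)·0 = 0.
The weights sum to 4/5.
So P(the gold coin in box 3 | the host opened box 4) = (1/5) / (4/5) = 1/4.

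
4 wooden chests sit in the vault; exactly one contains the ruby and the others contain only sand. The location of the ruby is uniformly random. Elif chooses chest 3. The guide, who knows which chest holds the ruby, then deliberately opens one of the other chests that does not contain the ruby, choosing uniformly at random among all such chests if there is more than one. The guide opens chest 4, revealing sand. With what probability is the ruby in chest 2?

Consider each possible location of the ruby in turn.
If it is in either of chests 1 and 2 (prior 1/4 each): the guide has 2 equally likely choices, so probability 1/2; weight (1/4)·(1/2) = 1/8 each.
If it is in chest 3 (prior 1/4): the guide has 3 equally likely choices, so probability 1/3; weight (1/4)·(1/3) = 1/12.
If it is in chest 4 (prior 1/4): the guide opened chest 4, so this case is ruled out; weight (1/4)·0 = 0.
The weights sum to 1/3.
So P(the ruby in chest 2 | the guide opened chest 4) = (1/8) / (1/3) = 3/8.

3/8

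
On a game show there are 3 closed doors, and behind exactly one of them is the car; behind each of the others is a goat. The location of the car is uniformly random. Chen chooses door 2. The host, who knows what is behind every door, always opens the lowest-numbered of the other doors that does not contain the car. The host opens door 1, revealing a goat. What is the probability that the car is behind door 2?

Consider each possible location of the car in turn.
If it is behind door 1 (prior 1/3): the host opened door 1, so this case is ruled out; weight (1/3)·0 = 0.
If it is behind either of doors 2 and 3 (prior 1/3 each): door 1 is the lowest-numbered option available, probability 1; weight (1/3)·1 = 1/3 each.
The weights sum to 2/3.
So P(the car behind door 2 | the host opened door 1) = (1/3) / (2/3) = 1/2.

1/2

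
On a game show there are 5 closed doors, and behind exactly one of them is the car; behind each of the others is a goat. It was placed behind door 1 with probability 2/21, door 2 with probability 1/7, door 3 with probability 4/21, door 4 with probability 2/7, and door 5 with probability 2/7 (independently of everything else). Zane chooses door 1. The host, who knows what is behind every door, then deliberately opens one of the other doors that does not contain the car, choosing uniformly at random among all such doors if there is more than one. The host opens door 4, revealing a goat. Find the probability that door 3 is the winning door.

Apply Bayes' rule, conditioning on where the car actually is.
If it is behind door 1 (prior 2/21): the host has 4 equally likely choices, so probability 1/4; weight (2/21)·(1/4) = 1/42.
If it is behind door 2 (prior 1/7): the host has 3 equally likely choices, so probability 1/3; weight (1/7)·(1/3) = 1/21.
If it is behind door 3 (prior 4/21): the host has 3 equally likely choices, so probability 1/3; weight (4/21)·(1/3) = 4/63.
If it is behind door 4 (prior 2/7): the host opened door 4, so this case is ruled out; weight (2/7)·0 = 0.
If it is behind door 5 (prior 2/7): the host has 3 equally likely choices, so probability 1/3; weight (2/7)·(1/3) = 2/21.
The weights sum to 29/126.
So P(the car behind door 3 | the host opened door 4) = (4/63) / (29/126) = 8/29.

8/29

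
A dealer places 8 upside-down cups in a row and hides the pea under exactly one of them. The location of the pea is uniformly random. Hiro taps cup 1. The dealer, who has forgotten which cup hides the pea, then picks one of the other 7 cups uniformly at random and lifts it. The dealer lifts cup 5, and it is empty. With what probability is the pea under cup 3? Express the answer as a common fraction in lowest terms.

Condition on the true location of the pea.
If it is under any of cups 1, 2, 3, 4, 6, 7, and 8 (prior 1/8 each): the dealer picks cup 5 with probability 1/7 regardless, and it is not the prize; weight (1/8)·(1/7) = 1/56 each.
If it is under cup 5 (prior 1/8): the dealer opened cup 5, so this case is ruled out; weight (1/8)·0 = 0.
The weights sum to 1/8.
So P(the pea under cup 3 | the dealer opened cup 5) = (1/56) / (1/8) = 1/7.

1/7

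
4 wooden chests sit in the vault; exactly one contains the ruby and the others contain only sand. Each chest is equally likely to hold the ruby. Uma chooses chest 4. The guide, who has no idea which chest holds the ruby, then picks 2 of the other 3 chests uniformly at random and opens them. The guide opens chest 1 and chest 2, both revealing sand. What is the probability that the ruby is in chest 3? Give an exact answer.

Because the guide chose which chests to open without knowing where the ruby is, the choice is independent of the prize location. Learning that none of the 2 opened chests holds the ruby simply rules out those 2 locations and leaves the remaining 2 chests still equally likely by symmetry.
So P(the ruby in chest 3) = 1/2.

1/2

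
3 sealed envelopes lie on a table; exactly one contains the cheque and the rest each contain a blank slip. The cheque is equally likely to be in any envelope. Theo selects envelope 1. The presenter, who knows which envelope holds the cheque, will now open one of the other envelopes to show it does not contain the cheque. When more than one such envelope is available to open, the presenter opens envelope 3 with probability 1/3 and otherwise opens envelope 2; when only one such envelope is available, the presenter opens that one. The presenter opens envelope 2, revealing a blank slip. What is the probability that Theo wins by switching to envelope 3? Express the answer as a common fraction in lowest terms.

3/5

Apply Bayes' rule, conditioning on where the cheque actually is.
If it is in envelope 1 (prior 1/3): envelope 3 is available but not opened, probability 2/3; weight (1/3)·(2/3) = 2/9.
If it is in envelope 2 (prior 1/3): the presenter opened envelope 2, so this case is ruled out; weight (1/3)·0 = 0.
If it is in envelope 3 (prior 1/3): only envelope 2 is available, probability 1; weight (1/3)·1 = 1/3.
The weights sum to 5/9.
So P(the cheque in envelope 3 | the presenter opened envelope 2) = (1/3) / (5/9) = 3/5.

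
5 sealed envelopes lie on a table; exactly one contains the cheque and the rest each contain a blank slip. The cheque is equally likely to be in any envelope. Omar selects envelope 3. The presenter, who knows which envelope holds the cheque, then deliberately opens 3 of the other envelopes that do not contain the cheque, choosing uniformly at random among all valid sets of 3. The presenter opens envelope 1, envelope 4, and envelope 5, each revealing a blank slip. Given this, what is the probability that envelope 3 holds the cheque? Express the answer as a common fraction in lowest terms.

Condition on the true location of the cheque.
If it is in any of envelopes 1, 4, and 5 (prior 1/5 each): that envelope was opened and seen not to hold the prize — ruled out; weight (1/5)·0 = 0 each.
If it is in envelope 2 (prior 1/5): the presenter has no choice, probability 1; weight (1/5)·1 = 1/5.
If it is in envelope 3 (prior 1/5): the presenter has 4 equally likely choices, so probability 1/4; weight (1/5)·(1/4) = 1/20.
The weights sum to 1/4.
So P(the cheque in envelope 3 | the presenter opened envelope 1, envelope 4, and envelope 5) = (1/20) / (1/4) = 1/5.

1/5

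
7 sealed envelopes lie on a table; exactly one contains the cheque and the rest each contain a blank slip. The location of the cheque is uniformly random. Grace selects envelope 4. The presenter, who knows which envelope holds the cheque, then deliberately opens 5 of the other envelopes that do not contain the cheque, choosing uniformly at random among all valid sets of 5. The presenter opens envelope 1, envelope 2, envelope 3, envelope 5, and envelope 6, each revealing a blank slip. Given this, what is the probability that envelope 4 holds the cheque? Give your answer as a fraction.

Apply Bayes' rule, conditioning on where the cheque actually is.
If it is in any of envelopes 1, 2, 3, 5, and 6 (prior 1/7 each): that envelope was opened and seen not to hold the prize — ruled out; weight (1/7)·0 = 0 each.
If it is in envelope 4 (prior 1/7): the presenter has 6 equally likely choices, so probability 1/6; weight (1/7)·(1/6) = 1/42.
If it is in envelope 7 (prior 1/7): the presenter has no choice, probability 1; weight (1/7)·1 = 1/7.
The weights sum to 1/6.
So P(the cheque in envelope 4 | the presenter opened envelope 1, envelope 2, envelope 3, envelope 5, and envelope 6) = (1/42) / (1/6) = 1/7.

1/7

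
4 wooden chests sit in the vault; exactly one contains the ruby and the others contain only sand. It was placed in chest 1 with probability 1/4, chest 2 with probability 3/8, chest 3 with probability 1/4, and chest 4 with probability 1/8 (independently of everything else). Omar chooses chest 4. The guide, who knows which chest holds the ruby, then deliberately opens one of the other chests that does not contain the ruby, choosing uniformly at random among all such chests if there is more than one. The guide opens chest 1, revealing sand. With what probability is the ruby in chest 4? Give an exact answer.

2/17

Apply Bayes' rule, conditioning on where the ruby actually is.
If it is in chest 1 (prior 1/4): the guide opened chest 1, so this case is ruled out; weight (1/4)·0 = 0.
If it is in chest 2 (prior 3/8): the guide has 2 equally likely choices, so probability 1/2; weight (3/8)·(1/2) = 3/16.
If it is in chest 3 (prior 1/4): the guide has 2 equally likely choices, so probability 1/2; weight (1/4)·(1/2) = 1/8.
If it is in chest 4 (prior 1/8): the guide has 3 equally likely choices, so probability 1/3; weight (1/8)·(1/3) = 1/24.
The weights sum to 17/48.
So P(the ruby in chest 4 | the guide opened chest 1) = (1/24) / (17/48) = 2/17.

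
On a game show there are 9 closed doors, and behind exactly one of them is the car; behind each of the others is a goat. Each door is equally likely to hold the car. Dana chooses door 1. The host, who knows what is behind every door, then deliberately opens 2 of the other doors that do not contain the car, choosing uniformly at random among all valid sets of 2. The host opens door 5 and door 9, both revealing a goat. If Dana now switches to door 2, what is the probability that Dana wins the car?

4/27

Condition on the true location of the car.
If it is behind door 1 (prior 1/9): the host has 28 equally likely choices, so probability 1/28; weight (1/9)·(1/28) = 1/252.
If it is behind any of doors 2, 3, 4, 6, 7, and 8 (prior 1/9 each): the host has 21 equally likely choices, so probability 1/21; weight (1/9)·(1/21) = 1/189 each.
If it is behind either of doors 5 and 9 (prior 1/9 each): that door was opened and seen not to hold the prize — ruled out; weight (1/9)·0 = 0 each.
The weights sum to 1/28.
So P(the car behind door 2 | the host opened door 5 and door 9) = (1/189) / (1/28) = 4/27.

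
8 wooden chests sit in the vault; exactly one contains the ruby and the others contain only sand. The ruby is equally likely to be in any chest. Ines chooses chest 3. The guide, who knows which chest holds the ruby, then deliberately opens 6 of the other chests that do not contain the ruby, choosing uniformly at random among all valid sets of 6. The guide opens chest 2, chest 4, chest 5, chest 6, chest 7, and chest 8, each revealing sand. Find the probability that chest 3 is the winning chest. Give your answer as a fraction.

1/8

Apply Bayes' rule, conditioning on where the ruby actually is.
If it is in chest 1 (prior 1/8): the guide has no choice, probability 1; weight (1/8)·1 = 1/8.
If it is in any of chests 2, 4, 5, 6, 7, and 8 (prior 1/8 each): that chest was opened and seen not to hold the prize — ruled out; weight (1/8)·0 = 0 each.
If it is in chest 3 (prior 1/8): the guide has 7 equally likely choices, so probability 1/7; weight (1/8)·(1/7) = 1/56.
The weights sum to 1/7.
So P(the ruby in chest 3 | the guide opened chest 2, chest 4, chest 5, chest 6, chest 7, and chest 8) = (1/56) / (1/7) = 1/8.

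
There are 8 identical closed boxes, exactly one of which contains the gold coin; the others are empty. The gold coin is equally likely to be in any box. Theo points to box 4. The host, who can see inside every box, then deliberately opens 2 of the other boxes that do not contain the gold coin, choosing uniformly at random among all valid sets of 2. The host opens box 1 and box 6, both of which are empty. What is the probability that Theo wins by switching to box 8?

Apply Bayes' rule, conditioning on where the gold coin actually is.
If it is in either of boxes 1 and 6 (prior 1/8 each): that box was opened and seen not to hold the prize — ruled out; weight (1/8)·0 = 0 each.
If it is in any of boxes 2, 3, 5, 7, and 8 (prior 1/8 each): the host has 15 equally likely choices, so probability 1/15; weight (1/8)·(1/15) = 1/120 each.
If it is in box 4 (prior 1/8): the host has 21 equally likely choices, so probability 1/21; weight (1/8)·(1/21) = 1/168.
The weights sum to 1/21.
So P(the gold coin in box 8 | the host opened box 1 and box 6) = (1/120) / (1/21) = 7/40.

7/40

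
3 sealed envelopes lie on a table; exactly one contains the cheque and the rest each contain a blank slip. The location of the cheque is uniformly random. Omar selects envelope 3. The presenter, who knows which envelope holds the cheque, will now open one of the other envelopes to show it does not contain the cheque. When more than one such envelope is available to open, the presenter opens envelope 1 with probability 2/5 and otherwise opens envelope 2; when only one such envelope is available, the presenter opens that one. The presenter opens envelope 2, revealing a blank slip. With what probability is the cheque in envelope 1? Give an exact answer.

5/8

Consider each possible location of the cheque in turn.
If it is in envelope 1 (prior 1/3): only envelope 2 is available, probability 1; weight (1/3)·1 = 1/3.
If it is in envelope 2 (prior 1/3): the presenter opened envelope 2, so this case is ruled out; weight (1/3)·0 = 0.
If it is in envelope 3 (prior 1/3): envelope 1 is available but not opened, probability 3/5; weight (1/3)·(3/5) = 1/5.
The weights sum to 8/15.
So P(the cheque in envelope 1 | the presenter opened envelope 2) = (1/3) / (8/15) = 5/8.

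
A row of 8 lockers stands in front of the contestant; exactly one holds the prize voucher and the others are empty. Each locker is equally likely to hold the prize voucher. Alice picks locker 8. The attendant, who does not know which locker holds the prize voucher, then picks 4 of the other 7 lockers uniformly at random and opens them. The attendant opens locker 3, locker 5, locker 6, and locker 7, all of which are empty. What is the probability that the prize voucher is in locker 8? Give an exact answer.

Because the attendant chose which lockers to open without knowing where the prize voucher is, the choice is independent of the prize location. Learning that none of the 4 opened lockers holds the prize voucher simply rules out those 4 locations and leaves the remaining 4 lockers still equally likely by symmetry.
So P(the prize voucher in locker 8) = 1/4.

1/4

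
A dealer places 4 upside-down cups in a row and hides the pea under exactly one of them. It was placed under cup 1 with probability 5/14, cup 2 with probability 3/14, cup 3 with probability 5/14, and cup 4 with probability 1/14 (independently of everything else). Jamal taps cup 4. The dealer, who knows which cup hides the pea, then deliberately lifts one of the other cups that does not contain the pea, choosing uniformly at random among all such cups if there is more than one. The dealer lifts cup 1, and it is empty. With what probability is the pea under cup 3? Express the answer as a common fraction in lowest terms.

Consider each possible location of the pea in turn.
If it is under cup 1 (prior 5/14): the dealer opened cup 1, so this case is ruled out; weight (5/14)·0 = 0.
If it is under cup 2 (prior 3/14): the dealer has 2 equally likely choices, so probability 1/2; weight (3/14)·(1/2) = 3/28.
If it is under cup 3 (prior 5/14): the dealer has 2 equally likely choices, so probability 1/2; weight (5/14)·(1/2) = 5/28.
If it is under cup 4 (prior 1/14): the dealer has 3 equally likely choices, so probability 1/3; weight (1/14)·(1/3) = 1/42.
The weights sum to 13/42.
So P(the pea under cup 3 | the dealer opened cup 1) = (5/28) / (13/42) = 15/26.

15/26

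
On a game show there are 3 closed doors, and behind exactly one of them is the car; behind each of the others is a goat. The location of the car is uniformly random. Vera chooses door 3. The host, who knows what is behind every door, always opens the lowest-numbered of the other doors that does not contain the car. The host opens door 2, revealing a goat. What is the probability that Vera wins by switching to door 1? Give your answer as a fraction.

Apply Bayes' rule, conditioning on where the car actually is.
If it is behind door 1 (prior 1/3): door 2 is the lowest-numbered option available, probability 1; weight (1/3)·1 = 1/3.
If it is behind door 2 (prior 1/3): the host opened door 2, so this case is ruled out; weight (1/3)·0 = 0.
If it is behind door 3 (prior 1/3): the host would have opened door 1 instead, probability 0; weight (1/3)·0 = 0.
The weights sum to 1/3.
So P(the car behind door 1 | the host opened door 2) = (1/3) / (1/3) = 1.

1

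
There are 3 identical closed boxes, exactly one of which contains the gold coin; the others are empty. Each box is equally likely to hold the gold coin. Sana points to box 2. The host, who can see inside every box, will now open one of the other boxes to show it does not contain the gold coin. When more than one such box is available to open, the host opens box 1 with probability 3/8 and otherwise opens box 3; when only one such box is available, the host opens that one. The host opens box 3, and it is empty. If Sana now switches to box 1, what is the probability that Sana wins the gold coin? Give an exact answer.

Condition on the true location of the gold coin.
If it is in box 1 (prior 1/3): only box 3 is available, probability 1; weight (1/3)·1 = 1/3.
If it is in box 2 (prior 1/3): box 1 is available but not opened, probability 5/8; weight (1/3)·(5/8) = 5/24.
If it is in box 3 (prior 1/3): the host opened box 3, so this case is ruled out; weight (1/3)·0 = 0.
The weights sum to 13/24.
So P(the gold coin in box 1 | the host opened box 3) = (1/3) / (13/24) = 8/13.

8/13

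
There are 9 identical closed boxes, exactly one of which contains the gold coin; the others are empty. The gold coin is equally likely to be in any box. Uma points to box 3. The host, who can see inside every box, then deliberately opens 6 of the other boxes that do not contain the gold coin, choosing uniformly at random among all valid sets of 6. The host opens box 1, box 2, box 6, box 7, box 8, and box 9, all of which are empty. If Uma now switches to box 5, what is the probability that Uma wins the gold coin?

4/9

Consider each possible location of the gold coin in turn.
If it is in any of boxes 1, 2, 6, 7, 8, and 9 (prior 1/9 each): that box was opened and seen not to hold the prize — ruled out; weight (1/9)·0 = 0 each.
If it is in box 3 (prior 1/9): the host has 28 equally likely choices, so probability 1/28; weight (1/9)·(1/28) = 1/252.
If it is in either of boxes 4 and 5 (prior 1/9 each): the host has 7 equally likely choices, so probability 1/7; weight (1/9)·(1/7) = 1/63 each.
The weights sum to 1/28.
So P(the gold coin in box 5 | the host opened box 1, box 2, box 6, box 7, box 8, and box 9) = (1/63) / (1/28) = 4/9.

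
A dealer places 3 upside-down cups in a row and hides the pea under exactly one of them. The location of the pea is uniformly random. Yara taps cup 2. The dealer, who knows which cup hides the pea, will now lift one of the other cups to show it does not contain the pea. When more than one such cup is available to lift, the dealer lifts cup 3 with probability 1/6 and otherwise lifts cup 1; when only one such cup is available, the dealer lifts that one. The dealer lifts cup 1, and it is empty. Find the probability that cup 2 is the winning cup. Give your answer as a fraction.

5/11

Consider each possible location of the pea in turn.
If it is under cup 1 (prior 1/3): the dealer opened cup 1, so this case is ruled out; weight (1/3)·0 = 0.
If it is under cup 2 (prior 1/3): cup 3 is available but not opened, probability 5/6; weight (1/3)·(5/6) = 5/18.
If it is under cup 3 (prior 1/3): only cup 1 is available, probability 1; weight (1/3)·1 = 1/3.
The weights sum to 11/18.
So P(the pea under cup 2 | the dealer opened cup 1) = (5/18) / (11/18) = 5/11.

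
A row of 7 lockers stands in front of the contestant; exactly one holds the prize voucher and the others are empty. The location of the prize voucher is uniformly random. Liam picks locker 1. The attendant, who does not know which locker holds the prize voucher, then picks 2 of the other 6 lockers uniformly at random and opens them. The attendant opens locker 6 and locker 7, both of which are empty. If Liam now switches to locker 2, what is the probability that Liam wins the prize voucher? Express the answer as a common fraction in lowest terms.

Because the attendant chose which lockers to open without knowing where the prize voucher is, the choice is independent of the prize location. Learning that none of the 2 opened lockers holds the prize voucher simply rules out those 2 locations and leaves the remaining 5 lockers still equally likely by symmetry.
So P(the prize voucher in locker 2) = 1/5.

1/5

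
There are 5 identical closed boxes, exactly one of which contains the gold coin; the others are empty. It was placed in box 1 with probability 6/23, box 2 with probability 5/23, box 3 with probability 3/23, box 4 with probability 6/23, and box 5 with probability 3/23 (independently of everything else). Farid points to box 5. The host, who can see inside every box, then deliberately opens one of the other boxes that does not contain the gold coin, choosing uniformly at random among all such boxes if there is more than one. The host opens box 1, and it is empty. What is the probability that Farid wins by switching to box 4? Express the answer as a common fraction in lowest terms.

Consider each possible location of the gold coin in turn.
If it is in box 1 (prior 6/23): the host opened box 1, so this case is ruled out; weight (6/23)·0 = 0.
If it is in box 2 (prior 5/23): the host has 3 equally likely choices, so probability 1/3; weight (5/23)·(1/3) = 5/69.
If it is in box 3 (prior 3/23): the host has 3 equally likely choices, so probability 1/3; weight (3/23)·(1/3) = 1/23.
If it is in box 4 (prior 6/23): the host has 3 equally likely choices, so probability 1/3; weight (6/23)·(1/3) = 2/23.
If it is in box 5 (prior 3/23): the host has 4 equally likely choices, so probability 1/4; weight (3/23)·(1/4) = 3/92.
The weights sum to 65/276.
So P(the gold coin in box 4 | the host opened box 1) = (2/23) / (65/276) = 24/65.

24/65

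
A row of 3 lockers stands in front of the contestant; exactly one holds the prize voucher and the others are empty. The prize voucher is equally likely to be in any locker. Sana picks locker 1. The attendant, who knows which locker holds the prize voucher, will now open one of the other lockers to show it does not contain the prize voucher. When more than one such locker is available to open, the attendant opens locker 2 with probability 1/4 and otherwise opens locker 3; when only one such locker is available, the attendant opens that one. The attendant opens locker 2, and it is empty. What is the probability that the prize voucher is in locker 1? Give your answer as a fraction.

Condition on the true location of the prize voucher.
If it is in locker 1 (prior 1/3): locker 2 is available, opened with probability 1/4; weight (1/3)·(1/4) = 1/12.
If it is in locker 2 (prior 1/3): the attendant opened locker 2, so this case is ruled out; weight (1/3)·0 = 0.
If it is in locker 3 (prior 1/3): only locker 2 is available, probability 1; weight (1/3)·1 = 1/3.
The weights sum to 5/12.
So P(the prize voucher in locker 1 | the attendant opened locker 2) = (1/12) / (5/12) = 1/5.

1/5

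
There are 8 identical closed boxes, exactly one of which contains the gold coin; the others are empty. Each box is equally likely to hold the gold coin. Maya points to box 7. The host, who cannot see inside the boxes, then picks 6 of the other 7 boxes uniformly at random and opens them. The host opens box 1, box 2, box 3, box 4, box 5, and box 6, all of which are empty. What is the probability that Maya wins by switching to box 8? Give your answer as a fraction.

1/2

Apply Bayes' rule, conditioning on where the gold coin actually is.
If it is in any of boxes 1, 2, 3, 4, 5, and 6 (prior 1/8 each): that box was opened and seen not to hold the prize — ruled out; weight (1/8)·0 = 0 each.
If it is in either of boxes 7 and 8 (prior 1/8 each): the host picks exactly this set with probability 1/7 regardless, and none is the prize; weight (1/8)·(1/7) = 1/56 each.
The weights sum to 1/28.
So P(the gold coin in box 8 | the host opened box 1, box 2, box 3, box 4, box 5, and box 6) = (1/56) / (1/28) = 1/2.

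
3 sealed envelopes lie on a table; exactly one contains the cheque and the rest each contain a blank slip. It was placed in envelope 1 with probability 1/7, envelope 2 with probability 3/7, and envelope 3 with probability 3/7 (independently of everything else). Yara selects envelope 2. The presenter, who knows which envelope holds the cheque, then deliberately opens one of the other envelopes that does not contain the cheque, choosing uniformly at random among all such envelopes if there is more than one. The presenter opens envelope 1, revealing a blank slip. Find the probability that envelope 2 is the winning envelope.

1/3

Condition on the true location of the cheque.
If it is in envelope 1 (prior 1/7): the presenter opened envelope 1, so this case is ruled out; weight (1/7)·0 = 0.
If it is in envelope 2 (prior 3/7): the presenter has 2 equally likely choices, so probability 1/2; weight (3/7)·(1/2) = 3/14.
If it is in envelope 3 (prior 3/7): the presenter has no choice, probability 1; weight (3/7)·1 = 3/7.
The weights sum to 9/14.
So P(the cheque in envelope 2 | the presenter opened envelope 1) = (3/14) / (9/14) = 1/3.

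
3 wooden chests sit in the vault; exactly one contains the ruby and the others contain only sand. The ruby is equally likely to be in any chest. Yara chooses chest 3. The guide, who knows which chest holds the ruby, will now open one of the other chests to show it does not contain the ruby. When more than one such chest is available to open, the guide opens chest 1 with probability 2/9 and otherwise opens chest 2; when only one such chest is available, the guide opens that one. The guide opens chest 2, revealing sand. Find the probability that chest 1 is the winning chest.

9/16

Apply Bayes' rule, conditioning on where the ruby actually is.
If it is in chest 1 (prior 1/3): only chest 2 is available, probability 1; weight (1/3)·1 = 1/3.
If it is in chest 2 (prior 1/3): the guide opened chest 2, so this case is ruled out; weight (1/3)·0 = 0.
If it is in chest 3 (prior 1/3): chest 1 is available but not opened, probability 7/9; weight (1/3)·(7/9) = 7/27.
The weights sum to 16/27.
So P(the ruby in chest 1 | the guide opened chest 2) = (1/3) / (16/27) = 9/16.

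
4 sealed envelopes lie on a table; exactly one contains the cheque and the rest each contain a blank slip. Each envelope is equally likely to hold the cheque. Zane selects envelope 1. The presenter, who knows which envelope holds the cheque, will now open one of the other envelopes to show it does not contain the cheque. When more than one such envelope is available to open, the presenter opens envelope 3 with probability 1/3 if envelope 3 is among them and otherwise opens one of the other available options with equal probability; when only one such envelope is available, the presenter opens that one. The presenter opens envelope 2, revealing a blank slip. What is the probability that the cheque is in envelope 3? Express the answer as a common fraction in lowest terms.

Apply Bayes' rule, conditioning on where the cheque actually is.
If it is in envelope 1 (prior 1/4): envelope 3 is available but not opened; envelope 2 gets probability (1 − 1/3)/2 = 1/3; weight (1/4)·(1/3) = 1/12.
If it is in envelope 2 (prior 1/4): the presenter opened envelope 2, so this case is ruled out; weight (1/4)·0 = 0.
If it is in envelope 3 (prior 1/4): envelope 3 holds the prize so is unavailable; the presenter chooses uniformly among the 2 others, probability 1/2; weight (1/4)·(1/2) = 1/8.
If it is in envelope 4 (prior 1/4): envelope 3 is available but not opened, probability 2/3; weight (1/4)·(2/3) = 1/6.
The weights sum to 3/8.
So P(the cheque in envelope 3 | the presenter opened envelope 2) = (1/8) / (3/8) = 1/3.

1/3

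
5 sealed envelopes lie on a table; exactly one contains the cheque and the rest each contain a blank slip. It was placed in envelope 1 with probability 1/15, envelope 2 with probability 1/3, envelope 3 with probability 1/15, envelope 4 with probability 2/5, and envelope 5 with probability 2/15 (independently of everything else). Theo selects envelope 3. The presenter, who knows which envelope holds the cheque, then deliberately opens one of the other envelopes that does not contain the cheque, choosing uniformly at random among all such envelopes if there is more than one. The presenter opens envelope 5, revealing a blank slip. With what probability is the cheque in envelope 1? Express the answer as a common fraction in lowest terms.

Condition on the true location of the cheque.
If it is in envelope 1 (prior 1/15): the presenter has 3 equally likely choices, so probability 1/3; weight (1/15)·(1/3) = 1/45.
If it is in envelope 2 (prior 1/3): the presenter has 3 equally likely choices, so probability 1/3; weight (1/3)·(1/3) = 1/9.
If it is in envelope 3 (prior 1/15): the presenter has 4 equally likely choices, so probability 1/4; weight (1/15)·(1/4) = 1/60.
If it is in envelope 4 (prior 2/5): the presenter has 3 equally likely choices, so probability 1/3; weight (2/5)·(1/3) = 2/15.
If it is in envelope 5 (prior 2/15): the presenter opened envelope 5, so this case is ruled out; weight (2/15)·0 = 0.
The weights sum to 17/60.
So P(the cheque in envelope 1 | the presenter opened envelope 5) = (1/45) / (17/60) = 4/51.

4/51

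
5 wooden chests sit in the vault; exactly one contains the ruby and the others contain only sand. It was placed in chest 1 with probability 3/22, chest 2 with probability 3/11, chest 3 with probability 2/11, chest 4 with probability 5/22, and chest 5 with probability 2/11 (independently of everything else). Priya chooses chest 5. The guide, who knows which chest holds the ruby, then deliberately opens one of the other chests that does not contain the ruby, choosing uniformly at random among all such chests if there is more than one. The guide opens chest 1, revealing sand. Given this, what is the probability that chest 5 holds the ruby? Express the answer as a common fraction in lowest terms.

Apply Bayes' rule, conditioning on where the ruby actually is.
If it is in chest 1 (prior 3/22): the guide opened chest 1, so this case is ruled out; weight (3/22)·0 = 0.
If it is in chest 2 (prior 3/11): the guide has 3 equally likely choices, so probability 1/3; weight (3/11)·(1/3) = 1/11.
If it is in chest 3 (prior 2/11): the guide has 3 equally likely choices, so probability 1/3; weight (2/11)·(1/3) = 2/33.
If it is in chest 4 (prior 5/22): the guide has 3 equally likely choices, so probability 1/3; weight (5/22)·(1/3) = 5/66.
If it is in chest 5 (prior 2/11): the guide has 4 equally likely choices, so probability 1/4; weight (2/11)·(1/4) = 1/22.
The weights sum to 3/11.
So P(the ruby in chest 5 | the guide opened chest 1) = (1/22) / (3/11) = 1/6.

1/6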